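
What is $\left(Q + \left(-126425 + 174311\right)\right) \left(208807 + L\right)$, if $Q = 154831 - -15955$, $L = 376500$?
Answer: $127990252304$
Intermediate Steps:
$Q = 170786$ ($Q = 154831 + 15955 = 170786$)
$\left(Q + \left(-126425 + 174311\right)\right) \left(208807 + L\right) = \left(170786 + \left(-126425 + 174311\right)\right) \left(208807 + 376500\right) = \left(170786 + 47886\right) 585307 = 218672 \cdot 585307 = 127990252304$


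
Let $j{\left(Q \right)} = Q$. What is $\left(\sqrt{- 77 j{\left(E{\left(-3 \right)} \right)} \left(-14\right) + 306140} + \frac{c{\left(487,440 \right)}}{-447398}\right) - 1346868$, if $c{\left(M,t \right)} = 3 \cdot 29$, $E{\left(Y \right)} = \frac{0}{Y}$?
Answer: $- \frac{602586049551}{447398} + 2 \sqrt{76535} \approx -1.3463 \cdot 10^{6}$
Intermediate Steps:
$E{\left(Y \right)} = 0$
$c{\left(M,t \right)} = 87$
$\left(\sqrt{- 77 j{\left(E{\left(-3 \right)} \right)} \left(-14\right) + 306140} + \frac{c{\left(487,440 \right)}}{-447398}\right) - 1346868 = \left(\sqrt{\left(-77\right) 0 \left(-14\right) + 306140} + \frac{87}{-447398}\right) - 1346868 = \left(\sqrt{0 \left(-14\right) + 306140} + 87 \left(- \frac{1}{447398}\right)\right) - 1346868 = \left(\sqrt{0 + 306140} - \frac{87}{447398}\right) - 1346868 = \left(\sqrt{306140} - \frac{87}{447398}\right) - 1346868 = \left(2 \sqrt{76535} - \frac{87}{447398}\right) - 1346868 = \left(- \frac{87}{447398} + 2 \sqrt{76535}\right) - 1346868 = - \frac{602586049551}{447398} + 2 \sqrt{76535}$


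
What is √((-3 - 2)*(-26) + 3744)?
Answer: √3874 ≈ 62.241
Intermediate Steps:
√((-3 - 2)*(-26) + 3744) = √(-5*(-26) + 3744) = √(130 + 3744) = √3874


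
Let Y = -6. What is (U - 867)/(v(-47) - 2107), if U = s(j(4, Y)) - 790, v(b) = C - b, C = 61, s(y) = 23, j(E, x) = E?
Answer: 1634/1999 ≈ 0.81741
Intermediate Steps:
v(b) = 61 - b
U = -767 (U = 23 - 790 = -767)
(U - 867)/(v(-47) - 2107) = (-767 - 867)/((61 - 1*(-47)) - 2107) = -1634/((61 + 47) - 2107) = -1634/(108 - 2107) = -1634/(-1999) = -1634*(-1/1999) = 1634/1999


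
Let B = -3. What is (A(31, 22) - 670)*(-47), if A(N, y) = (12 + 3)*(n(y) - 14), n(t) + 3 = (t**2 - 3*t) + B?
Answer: -249100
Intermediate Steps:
n(t) = -6 + t**2 - 3*t (n(t) = -3 + ((t**2 - 3*t) - 3) = -3 + (-3 + t**2 - 3*t) = -6 + t**2 - 3*t)
A(N, y) = -300 - 45*y + 15*y**2 (A(N, y) = (12 + 3)*((-6 + y**2 - 3*y) - 14) = 15*(-20 + y**2 - 3*y) = -300 - 45*y + 15*y**2)
(A(31, 22) - 670)*(-47) = ((-300 - 45*22 + 15*22**2) - 670)*(-47) = ((-300 - 990 + 15*484) - 670)*(-47) = ((-300 - 990 + 7260) - 670)*(-47) = (5970 - 670)*(-47) = 5300*(-47) = -249100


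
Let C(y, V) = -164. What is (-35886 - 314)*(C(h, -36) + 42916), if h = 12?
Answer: -1547622400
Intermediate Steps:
(-35886 - 314)*(C(h, -36) + 42916) = (-35886 - 314)*(-164 + 42916) = -36200*42752 = -1547622400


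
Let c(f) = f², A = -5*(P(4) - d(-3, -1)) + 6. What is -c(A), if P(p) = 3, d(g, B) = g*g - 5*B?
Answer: -3721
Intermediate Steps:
d(g, B) = g² - 5*B
A = 61 (A = -5*(3 - ((-3)² - 5*(-1))) + 6 = -5*(3 - (9 + 5)) + 6 = -5*(3 - 1*14) + 6 = -5*(3 - 14) + 6 = -5*(-11) + 6 = 55 + 6 = 61)
-c(A) = -1*61² = -1*3721 = -3721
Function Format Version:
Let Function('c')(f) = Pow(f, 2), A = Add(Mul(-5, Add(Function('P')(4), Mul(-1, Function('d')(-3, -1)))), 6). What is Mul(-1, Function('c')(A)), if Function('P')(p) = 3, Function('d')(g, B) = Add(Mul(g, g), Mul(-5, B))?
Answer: -3721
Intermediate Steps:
Function('d')(g, B) = Add(Pow(g, 2), Mul(-5, B))
A = 61 (A = Add(Mul(-5, Add(3, Mul(-1, Add(Pow(-3, 2), Mul(-5, -1))))), 6) = Add(Mul(-5, Add(3, Mul(-1, Add(9, 5)))), 6) = Add(Mul(-5, Add(3, Mul(-1, 14))), 6) = Add(Mul(-5, Add(3, -14)), 6) = Add(Mul(-5, -11), 6) = Add(55, 6) = 61)
Mul(-1, Function('c')(A)) = Mul(-1, Pow(61, 2)) = Mul(-1, 3721) = -3721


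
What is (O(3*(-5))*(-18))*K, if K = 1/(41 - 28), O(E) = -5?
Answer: 90/13 ≈ 6.9231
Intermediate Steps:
K = 1/13 ≈ 0.076923
(O(3*(-5))*(-18))*K = -5*(-18)*(1/13) = 90*(1/13) = 90/13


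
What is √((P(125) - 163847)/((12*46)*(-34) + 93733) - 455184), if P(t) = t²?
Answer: I*√2558031953062630/74965 ≈ 674.67*I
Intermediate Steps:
√((P(125) - 163847)/((12*46)*(-34) + 93733) - 455184) = √((125² - 163847)/((12*46)*(-34) + 93733) - 455184) = √((15625 - 163847)/(552*(-34) + 93733) - 455184) = √(-148222/(-18768 + 93733) - 455184) = √(-148222/74965 - 455184) = √(-34123016782/74965) = I*√2558031953062630/74965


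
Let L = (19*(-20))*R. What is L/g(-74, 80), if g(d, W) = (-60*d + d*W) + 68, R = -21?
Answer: -1995/353 ≈ -5.6516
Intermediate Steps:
g(d, W) = 68 - 60*d + W*d (g(d, W) = (-60*d + W*d) + 68 = 68 - 60*d + W*d)
L = 7980 (L = (19*(-20))*(-21) = -380*(-21) = 7980)
L/g(-74, 80) = 7980/(68 - 60*(-74) + 80*(-74)) = 7980/(68 + 4440 - 5920) = 7980/(-1412) = 7980*(-1/1412) = -1995/353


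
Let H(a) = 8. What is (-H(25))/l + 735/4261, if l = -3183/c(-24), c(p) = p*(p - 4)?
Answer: 8415547/4520921 ≈ 1.8615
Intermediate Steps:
c(p) = p*(-4 + p)
l = -1061/224 (l = -3183*(-1/(24*(-4 - 24))) = -3183/((-24*(-28))) = -3183/672 = -3183*1/672 = -1061/224 ≈ -4.7366)
(-H(25))/l + 735/4261 = (-1*8)/(-1061/224) + 735/4261 = -8*(-224/1061) + 735*(1/4261) = 1792/1061 + 735/4261 = 8415547/4520921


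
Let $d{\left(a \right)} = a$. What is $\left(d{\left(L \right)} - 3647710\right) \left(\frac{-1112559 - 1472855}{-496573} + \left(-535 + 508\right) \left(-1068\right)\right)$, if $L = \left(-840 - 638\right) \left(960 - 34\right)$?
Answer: $- \frac{71842811197453396}{496573} \approx -1.4468 \cdot 10^{11}$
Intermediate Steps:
$L = -1368628$ ($L = \left(-1478\right) 926 = -1368628$)
$\left(d{\left(L \right)} - 3647710\right) \left(\frac{-1112559 - 1472855}{-496573} + \left(-535 + 508\right) \left(-1068\right)\right) = \left(-1368628 - 3647710\right) \left(\frac{-1112559 - 1472855}{-496573} + \left(-535 + 508\right) \left(-1068\right)\right) = - 5016338 \left(\left(-1112559 - 1472855\right) \left(- \frac{1}{496573}\right) - -28836\right) = - 5016338 \left(\left(-2585414\right) \left(- \frac{1}{496573}\right) + 28836\right) = - 5016338 \left(\frac{2585414}{496573} + 28836\right) = \left(-5016338\right) \frac{14321764442}{496573} = - \frac{71842811197453396}{496573}$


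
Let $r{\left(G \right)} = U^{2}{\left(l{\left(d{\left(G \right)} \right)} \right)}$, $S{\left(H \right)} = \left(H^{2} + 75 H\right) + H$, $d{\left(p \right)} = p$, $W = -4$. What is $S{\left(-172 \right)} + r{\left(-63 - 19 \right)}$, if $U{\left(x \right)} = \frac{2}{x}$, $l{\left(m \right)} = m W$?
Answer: $\frac{444106753}{26896} \approx 16512.0$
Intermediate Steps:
$l{\left(m \right)} = - 4 m$ ($l{\left(m \right)} = m \left(-4\right) = - 4 m$)
$S{\left(H \right)} = H^{2} + 76 H$
$r{\left(G \right)} = \frac{1}{4 G^{2}}$ ($r{\left(G \right)} = \left(\frac{2}{\left(-4\right) G}\right)^{2} = \left(2 \left(- \frac{1}{4 G}\right)\right)^{2} = \left(- \frac{1}{2 G}\right)^{2} = \frac{1}{4 G^{2}}$)
$S{\left(-172 \right)} + r{\left(-63 - 19 \right)} = - 172 \left(76 - 172\right) + \frac{1}{4 \left(-63 - 19\right)^{2}} = \left(-172\right) \left(-96\right) + \frac{1}{4 \cdot 6724} = 16512 + \frac{1}{4} \cdot \frac{1}{6724} = 16512 + \frac{1}{26896} = \frac{444106753}{26896}$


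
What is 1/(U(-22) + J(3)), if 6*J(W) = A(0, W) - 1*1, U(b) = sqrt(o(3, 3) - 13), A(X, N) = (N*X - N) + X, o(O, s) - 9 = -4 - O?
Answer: -6/103 - 9*I*sqrt(11)/103 ≈ -0.058252 - 0.2898*I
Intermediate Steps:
o(O, s) = 5 - O (o(O, s) = 9 + (-4 - O) = 5 - O)
A(X, N) = X - N + N*X (A(X, N) = (-N + N*X) + X = X - N + N*X)
U(b) = I*sqrt(11) (U(b) = sqrt((5 - 1*3) - 13) = sqrt((5 - 3) - 13) = sqrt(2 - 13) = sqrt(-11) = I*sqrt(11))
J(W) = -1/6 - W/6 (J(W) = ((0 - W + W*0) - 1*1)/6 = ((0 - W + 0) - 1)/6 = (-W - 1)/6 = (-1 - W)/6 = -1/6 - W/6)
1/(U(-22) + J(3)) = 1/(I*sqrt(11) + (-1/6 - 1/6*3)) = 1/(I*sqrt(11) + (-1/6 - 1/2)) = 1/(I*sqrt(11) - 2/3) = 1/(-2/3 + I*sqrt(11))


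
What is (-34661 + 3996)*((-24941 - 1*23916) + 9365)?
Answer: 1211022180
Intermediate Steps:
(-34661 + 3996)*((-24941 - 1*23916) + 9365) = -30665*((-24941 - 23916) + 9365) = -30665*(-48857 + 9365) = -30665*(-39492) = 1211022180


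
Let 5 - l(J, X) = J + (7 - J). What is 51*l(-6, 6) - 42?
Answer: -144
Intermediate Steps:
l(J, X) = -2 (l(J, X) = 5 - (J + (7 - J)) = 5 - 1*7 = 5 - 7 = -2)
51*l(-6, 6) - 42 = 51*(-2) - 42 = -102 - 42 = -144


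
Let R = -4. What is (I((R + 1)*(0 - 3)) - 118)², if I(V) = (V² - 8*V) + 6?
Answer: 10609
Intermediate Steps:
I(V) = 6 + V² - 8*V
(I((R + 1)*(0 - 3)) - 118)² = ((6 + ((-4 + 1)*(0 - 3))² - 8*(-4 + 1)*(0 - 3)) - 118)² = ((6 + (-3*(-3))² - (-24)*(-3)) - 118)² = ((6 + 9² - 8*9) - 118)² = ((6 + 81 - 72) - 118)² = (15 - 118)² = (-103)² = 10609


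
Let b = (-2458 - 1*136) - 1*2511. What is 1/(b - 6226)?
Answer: -1/11331 ≈ -8.8253e-5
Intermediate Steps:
b = -5105 (b = (-2458 - 136) - 2511 = -2594 - 2511 = -5105)
1/(b - 6226) = 1/(-5105 - 6226) = 1/(-11331) = -1/11331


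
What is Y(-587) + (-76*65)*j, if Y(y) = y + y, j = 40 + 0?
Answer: -198774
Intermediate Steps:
j = 40
Y(y) = 2*y
Y(-587) + (-76*65)*j = 2*(-587) - 76*65*40 = -1174 - 4940*40 = -1174 - 197600 = -198774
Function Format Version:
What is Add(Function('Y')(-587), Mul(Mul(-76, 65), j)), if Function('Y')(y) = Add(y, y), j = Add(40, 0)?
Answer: -198774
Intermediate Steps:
j = 40
Function('Y')(y) = Mul(2, y)
Add(Function('Y')(-587), Mul(Mul(-76, 65), j)) = Add(Mul(2, -587), Mul(Mul(-76, 65), 40)) = Add(-1174, Mul(-4940, 40)) = Add(-1174, -197600) = -198774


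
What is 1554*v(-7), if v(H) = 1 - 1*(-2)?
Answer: 4662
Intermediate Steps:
v(H) = 3 (v(H) = 1 + 2 = 3)
1554*v(-7) = 1554*3 = 4662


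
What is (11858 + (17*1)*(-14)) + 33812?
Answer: 45432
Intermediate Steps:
(11858 + (17*1)*(-14)) + 33812 = (11858 + 17*(-14)) + 33812 = (11858 - 238) + 33812 = 11620 + 33812 = 45432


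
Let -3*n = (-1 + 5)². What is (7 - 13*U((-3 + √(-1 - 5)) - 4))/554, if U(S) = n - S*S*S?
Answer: -4117/831 + 1833*I*√6/554 ≈ -4.9543 + 8.1045*I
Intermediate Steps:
n = -16/3 (n = -(-1 + 5)²/3 = -⅓*4² = -⅓*16 = -16/3 ≈ -5.3333)
U(S) = -16/3 - S³ (U(S) = -16/3 - S*S*S = -16/3 - S²*S = -16/3 - S³)
(7 - 13*U((-3 + √(-1 - 5)) - 4))/554 = (7 - 13*(-16/3 - ((-3 + √(-1 - 5)) - 4)³))/554 = (7 - 13*(-16/3 - ((-3 + √(-6)) - 4)³))*(1/554) = (7 - 13*(-16/3 - ((-3 + I*√6) - 4)³))*(1/554) = (7 - 13*(-16/3 - (-7 + I*√6)³))*(1/554) = (7 + (208/3 + 13*(-7 + I*√6)³))*(1/554) = (229/3 + 13*(-7 + I*√6)³)*(1/554) = 229/1662 + 13*(-7 + I*√6)³/554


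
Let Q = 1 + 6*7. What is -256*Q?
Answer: -11008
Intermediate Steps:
Q = 43 (Q = 1 + 42 = 43)
-256*Q = -256*43 = -11008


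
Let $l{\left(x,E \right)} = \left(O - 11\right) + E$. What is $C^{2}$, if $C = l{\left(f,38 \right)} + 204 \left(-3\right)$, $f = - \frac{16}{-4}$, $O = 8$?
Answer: $332929$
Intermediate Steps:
$f = 4$ ($f = \left(-16\right) \left(- \frac{1}{4}\right) = 4$)
$l{\left(x,E \right)} = -3 + E$ ($l{\left(x,E \right)} = \left(8 - 11\right) + E = -3 + E$)
$C = -577$ ($C = \left(-3 + 38\right) + 204 \left(-3\right) = 35 - 612 = -577$)
$C^{2} = \left(-577\right)^{2} = 332929$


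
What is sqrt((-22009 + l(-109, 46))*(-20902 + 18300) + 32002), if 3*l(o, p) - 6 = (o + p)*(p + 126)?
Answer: 4*sqrt(4168290) ≈ 8166.6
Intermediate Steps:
l(o, p) = 2 + (126 + p)*(o + p)/3 (l(o, p) = 2 + ((o + p)*(p + 126))/3 = 2 + ((o + p)*(126 + p))/3 = 2 + ((126 + p)*(o + p))/3 = 2 + (126 + p)*(o + p)/3)
sqrt((-22009 + l(-109, 46))*(-20902 + 18300) + 32002) = sqrt((-22009 + (2 + 42*(-109) + 42*46 + (1/3)*46**2 + (1/3)*(-109)*46))*(-20902 + 18300) + 32002) = sqrt((-22009 + (2 - 4578 + 1932 + (1/3)*2116 - 5014/3))*(-2602) + 32002) = sqrt((-22009 + (2 - 4578 + 1932 + 2116/3 - 5014/3))*(-2602) + 32002) = sqrt((-22009 - 3610)*(-2602) + 32002) = sqrt(-25619*(-2602) + 32002) = sqrt(66660638 + 32002) = sqrt(66692640) = 4*sqrt(4168290)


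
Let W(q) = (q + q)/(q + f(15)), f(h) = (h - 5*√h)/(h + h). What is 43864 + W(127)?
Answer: 855693910/19507 + 254*√15/97535 ≈ 43866.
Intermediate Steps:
f(h) = (h - 5*√h)/(2*h) (f(h) = (h - 5*√h)/((2*h)) = (h - 5*√h)*(1/(2*h)) = (h - 5*√h)/(2*h))
W(q) = 2*q/(½ + q - √15/6) (W(q) = (q + q)/(q + (½ - √15/6)) = (2*q)/(q + (½ - √15/6)) = (2*q)/(½ + q - √15/6) = 2*q/(½ + q - √15/6))
43864 + W(127) = 43864 + 12*127/(3 - √15 + 6*127) = 43864 + 12*127/(3 - √15 + 762) = 43864 + 12*127/(765 - √15) = 43864 + 1524/(765 - √15)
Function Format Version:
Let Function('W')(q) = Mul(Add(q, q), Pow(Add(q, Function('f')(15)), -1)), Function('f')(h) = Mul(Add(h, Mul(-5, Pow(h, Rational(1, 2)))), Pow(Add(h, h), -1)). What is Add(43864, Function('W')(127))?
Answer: Add(Rational(855693910, 19507), Mul(Rational(254, 97535), Pow(15, Rational(1, 2)))) ≈ 43866.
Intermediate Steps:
Function('f')(h) = Mul(Rational(1, 2), Pow(h, -1), Add(h, Mul(-5, Pow(h, Rational(1, 2))))) (Function('f')(h) = Mul(Add(h, Mul(-5, Pow(h, Rational(1, 2)))), Pow(Mul(2, h), -1)) = Mul(Add(h, Mul(-5, Pow(h, Rational(1, 2)))), Mul(Rational(1, 2), Pow(h, -1))) = Mul(Rational(1, 2), Pow(h, -1), Add(h, Mul(-5, Pow(h, Rational(1, 2))))))
Function('W')(q) = Mul(2, q, Pow(Add(Rational(1, 2), q, Mul(Rational(-1, 6), Pow(15, Rational(1, 2)))), -1)) (Function('W')(q) = Mul(Add(q, q), Pow(Add(q, Add(Rational(1, 2), Mul(Rational(-5, 2), Pow(15, Rational(-1, 2))))), -1)) = Mul(Mul(2, q), Pow(Add(q, Add(Rational(1, 2), Mul(Rational(-5, 2), Mul(Rational(1, 15), Pow(15, Rational(1, 2)))))), -1)) = Mul(Mul(2, q), Pow(Add(q, Add(Rational(1, 2), Mul(Rational(-1, 6), Pow(15, Rational(1, 2))))), -1)) = Mul(Mul(2, q), Pow(Add(Rational(1, 2), q, Mul(Rational(-1, 6), Pow(15, Rational(1, 2)))), -1)) = Mul(2, q, Pow(Add(Rational(1, 2), q, Mul(Rational(-1, 6), Pow(15, Rational(1, 2)))), -1)))
Add(43864, Function('W')(127)) = Add(43864, Mul(12, 127, Pow(Add(3, Mul(-1, Pow(15, Rational(1, 2))), Mul(6, 127)), -1))) = Add(43864, Mul(12, 127, Pow(Add(3, Mul(-1, Pow(15, Rational(1, 2))), 762), -1))) = Add(43864, Mul(12, 127, Pow(Add(765, Mul(-1, Pow(15, Rational(1, 2)))), -1))) = Add(43864, Mul(1524, Pow(Add(765, Mul(-1, Pow(15, Rational(1, 2)))), -1)))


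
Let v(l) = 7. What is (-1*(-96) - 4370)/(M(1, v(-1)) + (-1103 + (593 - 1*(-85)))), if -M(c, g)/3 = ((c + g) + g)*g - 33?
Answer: 4274/641 ≈ 6.6677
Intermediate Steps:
M(c, g) = 99 - 3*g*(c + 2*g) (M(c, g) = -3*(((c + g) + g)*g - 33) = -3*((c + 2*g)*g - 33) = -3*(g*(c + 2*g) - 33) = -3*(-33 + g*(c + 2*g)) = 99 - 3*g*(c + 2*g))
(-1*(-96) - 4370)/(M(1, v(-1)) + (-1103 + (593 - 1*(-85)))) = (-1*(-96) - 4370)/((99 - 6*7² - 3*1*7) + (-1103 + (593 - 1*(-85)))) = (96 - 4370)/((99 - 6*49 - 21) + (-1103 + (593 + 85))) = -4274/((99 - 294 - 21) + (-1103 + 678)) = -4274/(-216 - 425) = -4274/(-641) = -4274*(-1/641) = 4274/641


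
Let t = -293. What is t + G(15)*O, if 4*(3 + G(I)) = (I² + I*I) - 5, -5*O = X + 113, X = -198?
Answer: 6189/4 ≈ 1547.3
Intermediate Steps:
O = 17 (O = -(-198 + 113)/5 = -⅕*(-85) = 17)
G(I) = -17/4 + I²/2 (G(I) = -3 + ((I² + I*I) - 5)/4 = -3 + ((I² + I²) - 5)/4 = -3 + (2*I² - 5)/4 = -3 + (-5 + 2*I²)/4 = -3 + (-5/4 + I²/2) = -17/4 + I²/2)
t + G(15)*O = -293 + (-17/4 + (½)*15²)*17 = -293 + (-17/4 + (½)*225)*17 = -293 + (-17/4 + 225/2)*17 = -293 + (433/4)*17 = -293 + 7361/4 = 6189/4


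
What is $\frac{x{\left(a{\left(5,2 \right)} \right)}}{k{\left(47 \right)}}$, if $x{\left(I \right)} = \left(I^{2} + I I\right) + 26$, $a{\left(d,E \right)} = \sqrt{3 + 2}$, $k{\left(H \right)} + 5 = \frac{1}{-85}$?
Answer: $- \frac{510}{71} \approx -7.1831$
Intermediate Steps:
$k{\left(H \right)} = - \frac{426}{85}$ ($k{\left(H \right)} = -5 + \frac{1}{-85} = -5 - \frac{1}{85} = - \frac{426}{85}$)
$a{\left(d,E \right)} = \sqrt{5}$
$x{\left(I \right)} = 26 + 2 I^{2}$ ($x{\left(I \right)} = \left(I^{2} + I^{2}\right) + 26 = 2 I^{2} + 26 = 26 + 2 I^{2}$)
$\frac{x{\left(a{\left(5,2 \right)} \right)}}{k{\left(47 \right)}} = \frac{26 + 2 \left(\sqrt{5}\right)^{2}}{- \frac{426}{85}} = \left(26 + 2 \cdot 5\right) \left(- \frac{85}{426}\right) = \left(26 + 10\right) \left(- \frac{85}{426}\right) = 36 \left(- \frac{85}{426}\right) = - \frac{510}{71}$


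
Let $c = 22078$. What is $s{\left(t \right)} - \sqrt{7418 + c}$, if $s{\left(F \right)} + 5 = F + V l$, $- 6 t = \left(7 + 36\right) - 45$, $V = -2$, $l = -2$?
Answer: $- \frac{2}{3} - 2 \sqrt{7374} \approx -172.41$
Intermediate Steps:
$t = \frac{1}{3}$ ($t = - \frac{\left(7 + 36\right) - 45}{6} = - \frac{43 - 45}{6} = \left(- \frac{1}{6}\right) \left(-2\right) = \frac{1}{3} \approx 0.33333$)
$s{\left(F \right)} = -1 + F$ ($s{\left(F \right)} = -5 + \left(F - -4\right) = -5 + \left(F + 4\right) = -5 + \left(4 + F\right) = -1 + F$)
$s{\left(t \right)} - \sqrt{7418 + c} = \left(-1 + \frac{1}{3}\right) - \sqrt{7418 + 22078} = - \frac{2}{3} - \sqrt{29496} = - \frac{2}{3} - 2 \sqrt{7374}$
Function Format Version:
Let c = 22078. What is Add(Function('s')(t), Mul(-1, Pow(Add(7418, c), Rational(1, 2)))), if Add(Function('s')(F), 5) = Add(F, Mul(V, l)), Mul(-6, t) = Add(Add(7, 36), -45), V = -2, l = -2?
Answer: Add(Rational(-2, 3), Mul(-2, Pow(7374, Rational(1, 2)))) ≈ -172.41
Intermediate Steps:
t = Rational(1, 3) (t = Mul(Rational(-1, 6), Add(Add(7, 36), -45)) = Mul(Rational(-1, 6), Add(43, -45)) = Mul(Rational(-1, 6), -2) = Rational(1, 3) ≈ 0.33333)
Function('s')(F) = Add(-1, F) (Function('s')(F) = Add(-5, Add(F, Mul(-2, -2))) = Add(-5, Add(F, 4)) = Add(-5, Add(4, F)) = Add(-1, F))
Add(Function('s')(t), Mul(-1, Pow(Add(7418, c), Rational(1, 2)))) = Add(Add(-1, Rational(1, 3)), Mul(-1, Pow(Add(7418, 22078), Rational(1, 2)))) = Add(Rational(-2, 3), Mul(-1, Pow(29496, Rational(1, 2)))) = Add(Rational(-2, 3), Mul(-1, Mul(2, Pow(7374, Rational(1, 2))))) = Add(Rational(-2, 3), Mul(-2, Pow(7374, Rational(1, 2))))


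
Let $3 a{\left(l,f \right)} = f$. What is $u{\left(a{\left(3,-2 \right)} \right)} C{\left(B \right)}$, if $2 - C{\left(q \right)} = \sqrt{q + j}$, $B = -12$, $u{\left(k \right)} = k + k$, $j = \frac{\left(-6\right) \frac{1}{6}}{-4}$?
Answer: $- \frac{8}{3} + \frac{2 i \sqrt{47}}{3} \approx -2.6667 + 4.5704 i$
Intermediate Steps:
$a{\left(l,f \right)} = \frac{f}{3}$
$j = \frac{1}{4}$ ($j = \left(-6\right) \frac{1}{6} \left(- \frac{1}{4}\right) = \left(-1\right) \left(- \frac{1}{4}\right) = \frac{1}{4} \approx 0.25$)
$u{\left(k \right)} = 2 k$
$C{\left(q \right)} = 2 - \sqrt{\frac{1}{4} + q}$ ($C{\left(q \right)} = 2 - \sqrt{q + \frac{1}{4}} = 2 - \sqrt{\frac{1}{4} + q}$)
$u{\left(a{\left(3,-2 \right)} \right)} C{\left(B \right)} = 2 \cdot \frac{1}{3} \left(-2\right) \left(2 - \frac{\sqrt{1 + 4 \left(-12\right)}}{2}\right) = 2 \left(- \frac{2}{3}\right) \left(2 - \frac{\sqrt{1 - 48}}{2}\right) = - \frac{4 \left(2 - \frac{\sqrt{-47}}{2}\right)}{3} = - \frac{4 \left(2 - \frac{i \sqrt{47}}{2}\right)}{3} = - \frac{8}{3} + \frac{2 i \sqrt{47}}{3}$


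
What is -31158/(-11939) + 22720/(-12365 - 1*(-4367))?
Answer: -11026198/47744061 ≈ -0.23094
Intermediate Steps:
-31158/(-11939) + 22720/(-12365 - 1*(-4367)) = -31158*(-1/11939) + 22720/(-12365 + 4367) = 31158/11939 + 22720/(-7998) = 31158/11939 + 22720*(-1/7998) = 31158/11939 - 11360/3999 = -11026198/47744061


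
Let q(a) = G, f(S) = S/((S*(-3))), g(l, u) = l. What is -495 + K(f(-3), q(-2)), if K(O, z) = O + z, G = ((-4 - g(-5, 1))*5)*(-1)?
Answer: -1501/3 ≈ -500.33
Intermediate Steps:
f(S) = -⅓ (f(S) = S/((-3*S)) = S*(-1/(3*S)) = -⅓)
G = -5 (G = ((-4 - 1*(-5))*5)*(-1) = ((-4 + 5)*5)*(-1) = (1*5)*(-1) = 5*(-1) = -5)
q(a) = -5
-495 + K(f(-3), q(-2)) = -495 + (-⅓ - 5) = -495 - 16/3 = -1501/3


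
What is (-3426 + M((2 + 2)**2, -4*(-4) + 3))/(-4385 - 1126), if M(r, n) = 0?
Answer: 1142/1837 ≈ 0.62167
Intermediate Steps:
(-3426 + M((2 + 2)**2, -4*(-4) + 3))/(-4385 - 1126) = (-3426 + 0)/(-4385 - 1126) = -3426/(-5511) = -3426*(-1/5511) = 1142/1837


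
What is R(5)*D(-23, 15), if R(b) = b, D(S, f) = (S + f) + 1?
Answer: -35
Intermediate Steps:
D(S, f) = 1 + S + f
R(5)*D(-23, 15) = 5*(1 - 23 + 15) = 5*(-7) = -35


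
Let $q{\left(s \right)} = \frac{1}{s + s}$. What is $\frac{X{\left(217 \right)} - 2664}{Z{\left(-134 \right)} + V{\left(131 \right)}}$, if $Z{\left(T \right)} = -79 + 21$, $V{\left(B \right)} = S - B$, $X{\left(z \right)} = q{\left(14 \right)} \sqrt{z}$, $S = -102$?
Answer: $\frac{888}{97} - \frac{\sqrt{217}}{8148} \approx 9.1528$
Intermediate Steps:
$q{\left(s \right)} = \frac{1}{2 s}$
$X{\left(z \right)} = \frac{\sqrt{z}}{28}$ ($X{\left(z \right)} = \frac{1}{2 \cdot 14} \sqrt{z} = \frac{1}{2} \cdot \frac{1}{14} \sqrt{z} = \frac{\sqrt{z}}{28}$)
$V{\left(B \right)} = -102 - B$
$Z{\left(T \right)} = -58$
$\frac{X{\left(217 \right)} - 2664}{Z{\left(-134 \right)} + V{\left(131 \right)}} = \frac{\frac{\sqrt{217}}{28} - 2664}{-58 - 233} = \frac{-2664 + \frac{\sqrt{217}}{28}}{-58 - 233} = \frac{-2664 + \frac{\sqrt{217}}{28}}{-291} = \left(-2664 + \frac{\sqrt{217}}{28}\right) \left(- \frac{1}{291}\right) = \frac{888}{97} - \frac{\sqrt{217}}{8148}$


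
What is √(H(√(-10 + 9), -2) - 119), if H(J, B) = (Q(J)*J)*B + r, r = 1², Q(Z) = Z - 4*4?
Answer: 2*√(-29 + 8*I) ≈ 1.4719 + 10.87*I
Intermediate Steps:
Q(Z) = -16 + Z (Q(Z) = Z - 16 = -16 + Z)
r = 1
H(J, B) = 1 + B*J*(-16 + J) (H(J, B) = ((-16 + J)*J)*B + 1 = (J*(-16 + J))*B + 1 = B*J*(-16 + J) + 1 = 1 + B*J*(-16 + J))
√(H(√(-10 + 9), -2) - 119) = √((1 - 2*√(-10 + 9)*(-16 + √(-10 + 9))) - 119) = √((1 - 2*√(-1)*(-16 + √(-1))) - 119) = √((1 - 2*I*(-16 + I)) - 119) = √(-118 - 2*I*(-16 + I))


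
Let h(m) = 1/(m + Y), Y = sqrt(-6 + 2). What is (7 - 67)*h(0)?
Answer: 30*I ≈ 30.0*I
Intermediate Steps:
Y = 2*I (Y = sqrt(-4) = 2*I ≈ 2.0*I)
h(m) = 1/(m + 2*I)
(7 - 67)*h(0) = (7 - 67)/(0 + 2*I) = -60*(-I/2) = -(-30)*I = 30*I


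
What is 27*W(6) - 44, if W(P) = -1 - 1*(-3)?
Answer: 10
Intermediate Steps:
W(P) = 2 (W(P) = -1 + 3 = 2)
27*W(6) - 44 = 27*2 - 44 = 54 - 44 = 10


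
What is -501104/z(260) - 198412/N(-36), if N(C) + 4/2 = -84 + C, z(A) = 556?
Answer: 6147798/8479 ≈ 725.06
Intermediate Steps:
N(C) = -86 + C (N(C) = -2 + (-84 + C) = -86 + C)
-501104/z(260) - 198412/N(-36) = -501104/556 - 198412/(-86 - 36) = -501104*1/556 - 198412/(-122) = -125276/139 - 198412*(-1/122) = -125276/139 + 99206/61 = 6147798/8479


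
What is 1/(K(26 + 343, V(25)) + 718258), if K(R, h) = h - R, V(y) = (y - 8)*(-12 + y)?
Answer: 1/718110 ≈ 1.3925e-6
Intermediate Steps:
V(y) = (-12 + y)*(-8 + y) (V(y) = (-8 + y)*(-12 + y) = (-12 + y)*(-8 + y))
1/(K(26 + 343, V(25)) + 718258) = 1/(((96 + 25**2 - 20*25) - (26 + 343)) + 718258) = 1/(((96 + 625 - 500) - 1*369) + 718258) = 1/((221 - 369) + 718258) = 1/(-148 + 718258) = 1/718110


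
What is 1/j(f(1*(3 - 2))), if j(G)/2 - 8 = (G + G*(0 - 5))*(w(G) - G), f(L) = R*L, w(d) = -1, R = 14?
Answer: 1/1696 ≈ 0.00058962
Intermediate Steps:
f(L) = 14*L
j(G) = 16 - 8*G*(-1 - G) (j(G) = 16 + 2*((G + G*(0 - 5))*(-1 - G)) = 16 + 2*((G + G*(-5))*(-1 - G)) = 16 + 2*((G - 5*G)*(-1 - G)) = 16 + 2*((-4*G)*(-1 - G)) = 16 + 2*(-4*G*(-1 - G)) = 16 - 8*G*(-1 - G))
1/j(f(1*(3 - 2))) = 1/(16 + 8*(14*(1*(3 - 2))) + 8*(14*(1*(3 - 2)))²) = 1/(16 + 8*(14*(1*1)) + 8*(14*(1*1))²) = 1/(16 + 8*(14*1) + 8*(14*1)²) = 1/(16 + 8*14 + 8*14²) = 1/(16 + 112 + 8*196) = 1/(16 + 112 + 1568) = 1/1696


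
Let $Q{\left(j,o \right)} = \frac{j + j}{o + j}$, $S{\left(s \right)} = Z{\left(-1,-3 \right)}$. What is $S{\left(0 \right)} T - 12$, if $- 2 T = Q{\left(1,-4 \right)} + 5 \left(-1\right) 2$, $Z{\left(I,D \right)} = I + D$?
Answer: $- \frac{100}{3} \approx -33.333$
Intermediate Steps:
$Z{\left(I,D \right)} = D + I$
$S{\left(s \right)} = -4$ ($S{\left(s \right)} = -3 - 1 = -4$)
$Q{\left(j,o \right)} = \frac{2 j}{j + o}$
$T = \frac{16}{3}$ ($T = - \frac{2 \cdot 1 \frac{1}{1 - 4} + 5 \left(-1\right) 2}{2} = - \frac{2 \cdot 1 \frac{1}{-3} - 10}{2} = - \frac{2 \cdot 1 \left(- \frac{1}{3}\right) - 10}{2} = - \frac{- \frac{2}{3} - 10}{2} = \left(- \frac{1}{2}\right) \left(- \frac{32}{3}\right) = \frac{16}{3} \approx 5.3333$)
$S{\left(0 \right)} T - 12 = \left(-4\right) \frac{16}{3} - 12 = - \frac{64}{3} - 12 = - \frac{100}{3}$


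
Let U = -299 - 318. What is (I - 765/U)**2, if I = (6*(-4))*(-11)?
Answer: 26782304409/380689 ≈ 70352.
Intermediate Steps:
I = 264 (I = -24*(-11) = 264)
U = -617
(I - 765/U)**2 = (264 - 765/(-617))**2 = (264 - 765*(-1/617))**2 = (264 + 765/617)**2 = (163653/617)**2 = 26782304409/380689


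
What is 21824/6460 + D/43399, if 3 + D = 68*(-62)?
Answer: 229971259/70089385 ≈ 3.2811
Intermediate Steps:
D = -4219 (D = -3 + 68*(-62) = -3 - 4216 = -4219)
21824/6460 + D/43399 = 21824/6460 - 4219/43399 = 21824*(1/6460) - 4219*1/43399 = 5456/1615 - 4219/43399 = 229971259/70089385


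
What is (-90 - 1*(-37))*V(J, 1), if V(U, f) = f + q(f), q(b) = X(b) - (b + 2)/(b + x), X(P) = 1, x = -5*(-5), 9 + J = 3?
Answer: -2597/26 ≈ -99.885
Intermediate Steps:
J = -6 (J = -9 + 3 = -6)
x = 25
q(b) = 1 - (2 + b)/(25 + b) (q(b) = 1 - (b + 2)/(b + 25) = 1 - (2 + b)/(25 + b))
V(U, f) = f + 23/(25 + f)
(-90 - 1*(-37))*V(J, 1) = (-90 - 1*(-37))*((23 + 1*(25 + 1))/(25 + 1)) = (-90 + 37)*((23 + 1*26)/26) = -53*(23 + 26)/26 = -53*49/26 = -2597/26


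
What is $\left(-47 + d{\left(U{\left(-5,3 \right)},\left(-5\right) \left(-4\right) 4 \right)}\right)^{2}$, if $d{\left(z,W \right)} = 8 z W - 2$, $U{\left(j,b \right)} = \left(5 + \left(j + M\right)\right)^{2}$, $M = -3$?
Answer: $32615521$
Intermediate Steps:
$U{\left(j,b \right)} = \left(2 + j\right)^{2}$ ($U{\left(j,b \right)} = \left(5 + \left(j - 3\right)\right)^{2} = \left(5 + \left(-3 + j\right)\right)^{2} = \left(2 + j\right)^{2}$)
$d{\left(z,W \right)} = -2 + 8 W z$ ($d{\left(z,W \right)} = 8 W z - 2 = -2 + 8 W z$)
$\left(-47 + d{\left(U{\left(-5,3 \right)},\left(-5\right) \left(-4\right) 4 \right)}\right)^{2} = \left(-47 - \left(2 - 8 \left(-5\right) \left(-4\right) 4 \left(2 - 5\right)^{2}\right)\right)^{2} = \left(-47 - \left(2 - 8 \cdot 20 \cdot 4 \left(-3\right)^{2}\right)\right)^{2} = \left(-47 - \left(2 - 5760\right)\right)^{2} = \left(-47 + \left(-2 + 5760\right)\right)^{2} = \left(-47 + 5758\right)^{2} = 5711^{2} = 32615521$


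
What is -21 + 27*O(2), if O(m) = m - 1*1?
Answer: 6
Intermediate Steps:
O(m) = -1 + m (O(m) = m - 1 = -1 + m)
-21 + 27*O(2) = -21 + 27*(-1 + 2) = -21 + 27*1 = -21 + 27 = 6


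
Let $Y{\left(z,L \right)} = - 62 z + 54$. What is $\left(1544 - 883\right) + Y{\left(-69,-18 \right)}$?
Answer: $4993$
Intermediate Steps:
$Y{\left(z,L \right)} = 54 - 62 z$
$\left(1544 - 883\right) + Y{\left(-69,-18 \right)} = \left(1544 - 883\right) + \left(54 - -4278\right) = \left(1544 - 883\right) + \left(54 + 4278\right) = 661 + 4332 = 4993$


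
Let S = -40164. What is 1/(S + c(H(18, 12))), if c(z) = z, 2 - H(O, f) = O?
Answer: -1/40180 ≈ -2.4888e-5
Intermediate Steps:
H(O, f) = 2 - O
1/(S + c(H(18, 12))) = 1/(-40164 + (2 - 1*18)) = 1/(-40164 + (2 - 18)) = 1/(-40164 - 16) = 1/(-40180) = -1/40180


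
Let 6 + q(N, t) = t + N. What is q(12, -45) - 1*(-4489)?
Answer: 4450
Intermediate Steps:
q(N, t) = -6 + N + t (q(N, t) = -6 + (t + N) = -6 + (N + t) = -6 + N + t)
q(12, -45) - 1*(-4489) = (-6 + 12 - 45) - 1*(-4489) = -39 + 4489 = 4450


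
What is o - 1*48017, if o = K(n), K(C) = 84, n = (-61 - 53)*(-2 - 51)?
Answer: -47933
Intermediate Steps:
n = 6042 (n = -114*(-53) = 6042)
o = 84
o - 1*48017 = 84 - 1*48017 = 84 - 48017 = -47933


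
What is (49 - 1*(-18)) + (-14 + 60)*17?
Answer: 849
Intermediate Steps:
(49 - 1*(-18)) + (-14 + 60)*17 = (49 + 18) + 46*17 = 67 + 782 = 849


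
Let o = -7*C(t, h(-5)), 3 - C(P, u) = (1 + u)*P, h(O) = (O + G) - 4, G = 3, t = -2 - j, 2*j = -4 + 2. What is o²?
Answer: 196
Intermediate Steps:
j = -1 (j = (-4 + 2)/2 = (½)*(-2) = -1)
t = -1 (t = -2 - 1*(-1) = -2 + 1 = -1)
h(O) = -1 + O (h(O) = (O + 3) - 4 = (3 + O) - 4 = -1 + O)
C(P, u) = 3 - P*(1 + u) (C(P, u) = 3 - (1 + u)*P = 3 - P*(1 + u))
o = 14 (o = -7*(3 - 1*(-1) - 1*(-1)*(-1 - 5)) = -7*(3 + 1 - 1*(-1)*(-6)) = -7*(3 + 1 - 6) = -7*(-2) = 14)
o² = 14² = 196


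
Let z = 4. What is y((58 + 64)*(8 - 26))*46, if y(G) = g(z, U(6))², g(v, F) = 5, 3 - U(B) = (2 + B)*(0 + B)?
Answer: 1150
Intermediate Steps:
U(B) = 3 - B*(2 + B) (U(B) = 3 - (2 + B)*(0 + B) = 3 - (2 + B)*B = 3 - B*(2 + B))
y(G) = 25 (y(G) = 5² = 25)
y((58 + 64)*(8 - 26))*46 = 25*46 = 1150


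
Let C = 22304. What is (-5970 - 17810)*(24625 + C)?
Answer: -1115971620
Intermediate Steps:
(-5970 - 17810)*(24625 + C) = (-5970 - 17810)*(24625 + 22304) = -23780*46929 = -1115971620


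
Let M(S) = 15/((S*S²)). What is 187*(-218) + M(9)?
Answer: -9906133/243 ≈ -40766.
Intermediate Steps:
M(S) = 15/S³ (M(S) = 15/(S³) = 15/S³)
187*(-218) + M(9) = 187*(-218) + 15/9³ = -40766 + 15*(1/729) = -40766 + 5/243 = -9906133/243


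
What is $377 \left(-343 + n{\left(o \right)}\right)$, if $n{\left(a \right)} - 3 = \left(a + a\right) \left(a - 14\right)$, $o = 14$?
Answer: $-128180$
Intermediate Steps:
$n{\left(a \right)} = 3 + 2 a \left(-14 + a\right)$ ($n{\left(a \right)} = 3 + \left(a + a\right) \left(a - 14\right) = 3 + 2 a \left(-14 + a\right)$)
$377 \left(-343 + n{\left(o \right)}\right) = 377 \left(-343 + \left(3 - 392 + 2 \cdot 14^{2}\right)\right) = 377 \left(-343 + \left(3 - 392 + 2 \cdot 196\right)\right) = 377 \left(-343 + \left(3 - 392 + 392\right)\right) = 377 \left(-343 + 3\right) = 377 \left(-340\right) = -128180$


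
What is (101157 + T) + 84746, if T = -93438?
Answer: 92465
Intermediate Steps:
(101157 + T) + 84746 = (101157 - 93438) + 84746 = 7719 + 84746 = 92465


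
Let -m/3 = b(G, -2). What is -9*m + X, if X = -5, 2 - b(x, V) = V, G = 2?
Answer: 103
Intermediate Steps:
b(x, V) = 2 - V
m = -12 (m = -3*(2 - 1*(-2)) = -3*(2 + 2) = -3*4 = -12)
-9*m + X = -9*(-12) - 5 = 108 - 5 = 103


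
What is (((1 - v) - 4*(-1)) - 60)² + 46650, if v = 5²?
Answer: 53050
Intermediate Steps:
v = 25
(((1 - v) - 4*(-1)) - 60)² + 46650 = (((1 - 1*25) - 4*(-1)) - 60)² + 46650 = (((1 - 25) + 4) - 60)² + 46650 = ((-24 + 4) - 60)² + 46650 = (-20 - 60)² + 46650 = (-80)² + 46650 = 6400 + 46650 = 53050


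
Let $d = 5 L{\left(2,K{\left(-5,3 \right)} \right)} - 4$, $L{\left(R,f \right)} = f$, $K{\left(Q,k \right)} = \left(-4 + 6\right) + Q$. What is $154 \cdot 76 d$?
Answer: $-222376$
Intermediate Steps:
$K{\left(Q,k \right)} = 2 + Q$
$d = -19$ ($d = 5 \left(2 - 5\right) - 4 = 5 \left(-3\right) - 4 = -15 - 4 = -19$)
$154 \cdot 76 d = 154 \cdot 76 \left(-19\right) = 11704 \left(-19\right) = -222376$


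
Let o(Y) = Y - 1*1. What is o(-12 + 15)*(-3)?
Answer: -6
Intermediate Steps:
o(Y) = -1 + Y (o(Y) = Y - 1 = -1 + Y)
o(-12 + 15)*(-3) = (-1 + (-12 + 15))*(-3) = (-1 + 3)*(-3) = 2*(-3) = -6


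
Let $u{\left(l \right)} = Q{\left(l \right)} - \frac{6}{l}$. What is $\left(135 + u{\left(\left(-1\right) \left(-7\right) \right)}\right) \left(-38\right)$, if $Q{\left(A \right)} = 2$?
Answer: $- \frac{36214}{7} \approx -5173.4$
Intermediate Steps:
$u{\left(l \right)} = 2 - \frac{6}{l}$
$\left(135 + u{\left(\left(-1\right) \left(-7\right) \right)}\right) \left(-38\right) = \left(135 + \left(2 - \frac{6}{\left(-1\right) \left(-7\right)}\right)\right) \left(-38\right) = \left(135 + \left(2 - \frac{6}{7}\right)\right) \left(-38\right) = \left(135 + \frac{8}{7}\right) \left(-38\right) = \frac{953}{7} \left(-38\right) = - \frac{36214}{7}$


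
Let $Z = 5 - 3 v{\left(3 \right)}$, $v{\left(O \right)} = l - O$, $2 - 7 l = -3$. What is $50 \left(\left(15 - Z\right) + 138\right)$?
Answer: $\frac{49400}{7} \approx 7057.1$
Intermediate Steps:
$l = \frac{5}{7}$ ($l = \frac{2}{7} - - \frac{3}{7} = \frac{2}{7} + \frac{3}{7} = \frac{5}{7} \approx 0.71429$)
$v{\left(O \right)} = \frac{5}{7} - O$
$Z = \frac{83}{7}$ ($Z = 5 - 3 \left(\frac{5}{7} - 3\right) = 5 - - \frac{48}{7} = 5 + \frac{48}{7} = \frac{83}{7} \approx 11.857$)
$50 \left(\left(15 - Z\right) + 138\right) = 50 \left(\left(15 - \frac{83}{7}\right) + 138\right) = 50 \left(\frac{22}{7} + 138\right) = 50 \cdot \frac{988}{7} = \frac{49400}{7}$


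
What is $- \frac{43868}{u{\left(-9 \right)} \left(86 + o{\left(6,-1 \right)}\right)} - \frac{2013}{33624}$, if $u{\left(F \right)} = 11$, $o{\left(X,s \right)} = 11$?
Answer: $- \frac{44762591}{1087176} \approx -41.173$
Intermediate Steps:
$- \frac{43868}{u{\left(-9 \right)} \left(86 + o{\left(6,-1 \right)}\right)} - \frac{2013}{33624} = - \frac{43868}{11 \left(86 + 11\right)} - \frac{2013}{33624} = - \frac{43868}{11 \cdot 97} - \frac{671}{11208} = - \frac{43868}{1067} - \frac{671}{11208} = \left(-43868\right) \frac{1}{1067} - \frac{671}{11208} = - \frac{3988}{97} - \frac{671}{11208} = - \frac{44762591}{1087176}$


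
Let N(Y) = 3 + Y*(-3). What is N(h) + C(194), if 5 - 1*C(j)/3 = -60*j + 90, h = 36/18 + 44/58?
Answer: 1005132/29 ≈ 34660.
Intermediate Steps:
h = 80/29 (h = 36*(1/18) + 44*(1/58) = 2 + 22/29 = 80/29 ≈ 2.7586)
C(j) = -255 + 180*j (C(j) = 15 - 3*(-60*j + 90) = 15 - 3*(90 - 60*j) = 15 + (-270 + 180*j) = -255 + 180*j)
N(Y) = 3 - 3*Y
N(h) + C(194) = (3 - 3*80/29) + (-255 + 180*194) = (3 - 240/29) + (-255 + 34920) = -153/29 + 34665 = 1005132/29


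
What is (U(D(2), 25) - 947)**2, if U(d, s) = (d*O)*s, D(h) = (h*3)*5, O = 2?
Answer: 305809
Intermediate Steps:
D(h) = 15*h (D(h) = (3*h)*5 = 15*h)
U(d, s) = 2*d*s (U(d, s) = (d*2)*s = (2*d)*s = 2*d*s)
(U(D(2), 25) - 947)**2 = (2*(15*2)*25 - 947)**2 = (2*30*25 - 947)**2 = (1500 - 947)**2 = 553**2 = 305809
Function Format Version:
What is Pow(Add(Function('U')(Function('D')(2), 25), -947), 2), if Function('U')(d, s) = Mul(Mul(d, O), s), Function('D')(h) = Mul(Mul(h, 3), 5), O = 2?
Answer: 305809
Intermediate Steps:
Function('D')(h) = Mul(15, h) (Function('D')(h) = Mul(Mul(3, h), 5) = Mul(15, h))
Function('U')(d, s) = Mul(2, d, s) (Function('U')(d, s) = Mul(Mul(d, 2), s) = Mul(Mul(2, d), s) = Mul(2, d, s))
Pow(Add(Function('U')(Function('D')(2), 25), -947), 2) = Pow(Add(Mul(2, Mul(15, 2), 25), -947), 2) = Pow(Add(Mul(2, 30, 25), -947), 2) = Pow(Add(1500, -947), 2) = Pow(553, 2) = 305809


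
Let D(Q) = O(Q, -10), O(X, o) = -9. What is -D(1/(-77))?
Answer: 9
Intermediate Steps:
D(Q) = -9
-D(1/(-77)) = -1*(-9) = 9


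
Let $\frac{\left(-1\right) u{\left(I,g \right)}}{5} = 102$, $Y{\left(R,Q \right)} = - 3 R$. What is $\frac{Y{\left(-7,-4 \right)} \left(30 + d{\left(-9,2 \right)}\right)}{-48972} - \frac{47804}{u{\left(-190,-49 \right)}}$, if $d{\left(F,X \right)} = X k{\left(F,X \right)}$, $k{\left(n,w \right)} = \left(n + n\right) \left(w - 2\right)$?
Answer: $\frac{1639171}{17490} \approx 93.72$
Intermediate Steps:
$k{\left(n,w \right)} = 2 n \left(-2 + w\right)$
$u{\left(I,g \right)} = -510$ ($u{\left(I,g \right)} = \left(-5\right) 102 = -510$)
$d{\left(F,X \right)} = 2 F X \left(-2 + X\right)$ ($d{\left(F,X \right)} = X 2 F \left(-2 + X\right) = 2 F X \left(-2 + X\right)$)
$\frac{Y{\left(-7,-4 \right)} \left(30 + d{\left(-9,2 \right)}\right)}{-48972} - \frac{47804}{u{\left(-190,-49 \right)}} = \frac{\left(-3\right) \left(-7\right) \left(30 + 2 \left(-9\right) 2 \left(-2 + 2\right)\right)}{-48972} - \frac{47804}{-510} = 21 \left(30 + 2 \left(-9\right) 2 \cdot 0\right) \left(- \frac{1}{48972}\right) - - \frac{1406}{15} = 21 \left(30 + 0\right) \left(- \frac{1}{48972}\right) + \frac{1406}{15} = 21 \cdot 30 \left(- \frac{1}{48972}\right) + \frac{1406}{15} = 630 \left(- \frac{1}{48972}\right) + \frac{1406}{15} = - \frac{15}{1166} + \frac{1406}{15} = \frac{1639171}{17490}$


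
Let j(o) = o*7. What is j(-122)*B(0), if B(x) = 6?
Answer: -5124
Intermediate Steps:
j(o) = 7*o
j(-122)*B(0) = (7*(-122))*6 = -854*6 = -5124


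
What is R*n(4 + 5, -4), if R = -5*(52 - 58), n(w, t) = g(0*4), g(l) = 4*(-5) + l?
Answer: -600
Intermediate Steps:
g(l) = -20 + l
n(w, t) = -20 (n(w, t) = -20 + 0*4 = -20 + 0 = -20)
R = 30 (R = -5*(-6) = 30)
R*n(4 + 5, -4) = 30*(-20) = -600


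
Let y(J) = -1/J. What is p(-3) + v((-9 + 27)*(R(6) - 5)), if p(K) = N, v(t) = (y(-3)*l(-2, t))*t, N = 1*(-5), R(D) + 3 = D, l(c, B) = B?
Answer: 427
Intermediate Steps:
R(D) = -3 + D
N = -5
v(t) = t²/3 (v(t) = ((-1/(-3))*t)*t = ((-1*(-⅓))*t)*t = (t/3)*t = t²/3)
p(K) = -5
p(-3) + v((-9 + 27)*(R(6) - 5)) = -5 + ((-9 + 27)*((-3 + 6) - 5))²/3 = -5 + (18*(3 - 5))²/3 = -5 + (18*(-2))²/3 = -5 + (⅓)*(-36)² = -5 + (⅓)*1296 = -5 + 432 = 427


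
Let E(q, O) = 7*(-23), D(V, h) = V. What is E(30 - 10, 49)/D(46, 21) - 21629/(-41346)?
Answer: -61541/20673 ≈ -2.9769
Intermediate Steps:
E(q, O) = -161
E(30 - 10, 49)/D(46, 21) - 21629/(-41346) = -161/46 - 21629/(-41346) = -161*1/46 - 21629*(-1/41346) = -7/2 + 21629/41346 = -61541/20673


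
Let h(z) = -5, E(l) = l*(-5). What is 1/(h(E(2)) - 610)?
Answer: -1/615 ≈ -0.0016260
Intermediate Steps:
E(l) = -5*l
1/(h(E(2)) - 610) = 1/(-5 - 610) = 1/(-615) = -1/615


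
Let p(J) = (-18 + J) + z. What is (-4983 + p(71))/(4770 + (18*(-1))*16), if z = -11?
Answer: -183/166 ≈ -1.1024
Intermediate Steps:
p(J) = -29 + J (p(J) = (-18 + J) - 11 = -29 + J)
(-4983 + p(71))/(4770 + (18*(-1))*16) = (-4983 + (-29 + 71))/(4770 + (18*(-1))*16) = (-4983 + 42)/(4770 - 18*16) = -4941/(4770 - 288) = -4941/4482 = -4941*1/4482 = -183/166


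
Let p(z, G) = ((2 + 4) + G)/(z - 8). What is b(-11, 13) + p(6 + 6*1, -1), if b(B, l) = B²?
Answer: 489/4 ≈ 122.25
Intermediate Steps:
p(z, G) = (6 + G)/(-8 + z)
b(-11, 13) + p(6 + 6*1, -1) = (-11)² + (6 - 1)/(-8 + (6 + 6*1)) = 121 + 5/(-8 + (6 + 6)) = 121 + 5/(-8 + 12) = 121 + 5/4 = 489/4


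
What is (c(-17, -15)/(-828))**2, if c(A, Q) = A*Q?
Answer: 7225/76176 ≈ 0.094846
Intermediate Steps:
(c(-17, -15)/(-828))**2 = (-17*(-15)/(-828))**2 = (255*(-1/828))**2 = (-85/276)**2 = 7225/76176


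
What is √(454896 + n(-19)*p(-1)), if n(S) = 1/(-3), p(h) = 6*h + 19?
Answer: 65*√969/3 ≈ 674.46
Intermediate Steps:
p(h) = 19 + 6*h
n(S) = -⅓
√(454896 + n(-19)*p(-1)) = √(454896 - (19 + 6*(-1))/3) = √(454896 - (19 - 6)/3) = √(454896 - ⅓*13) = √(454896 - 13/3) = √(1364675/3) = 65*√969/3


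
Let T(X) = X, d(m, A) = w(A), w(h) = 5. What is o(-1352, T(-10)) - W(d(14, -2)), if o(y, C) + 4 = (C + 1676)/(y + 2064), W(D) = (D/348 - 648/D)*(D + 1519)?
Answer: 10194270853/51620 ≈ 1.9749e+5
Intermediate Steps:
d(m, A) = 5
W(D) = (1519 + D)*(-648/D + D/348) (W(D) = (D*(1/348) - 648/D)*(1519 + D) = (D/348 - 648/D)*(1519 + D) = (-648/D + D/348)*(1519 + D) = (1519 + D)*(-648/D + D/348))
o(y, C) = -4 + (1676 + C)/(2064 + y) (o(y, C) = -4 + (C + 1676)/(y + 2064) = -4 + (1676 + C)/(2064 + y))
o(-1352, T(-10)) - W(d(14, -2)) = (-6580 - 10 - 4*(-1352))/(2064 - 1352) - (-342540576 + 5*(-225504 + 5² + 1519*5))/(348*5) = (-6580 - 10 + 5408)/712 - (-342540576 + 5*(-225504 + 25 + 7595))/(348*5) = (1/712)*(-1182) - (-342540576 + 5*(-217884))/(348*5) = -591/356 - (-342540576 - 1089420)/(348*5) = -591/356 - (-343629996)/(348*5) = -591/356 - 1*(-28635833/145) = -591/356 + 28635833/145 = 10194270853/51620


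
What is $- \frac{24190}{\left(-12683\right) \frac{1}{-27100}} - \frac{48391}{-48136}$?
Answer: $- \frac{2868626629177}{55500808} \approx -51686.0$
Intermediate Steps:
$- \frac{24190}{\left(-12683\right) \frac{1}{-27100}} - \frac{48391}{-48136} = - \frac{24190}{\left(-12683\right) \left(- \frac{1}{27100}\right)} - - \frac{48391}{48136} = - \frac{24190}{\frac{12683}{27100}} + \frac{48391}{48136} = \left(-24190\right) \frac{27100}{12683} + \frac{48391}{48136} = - \frac{655549000}{12683} + \frac{48391}{48136} = - \frac{2868626629177}{55500808}$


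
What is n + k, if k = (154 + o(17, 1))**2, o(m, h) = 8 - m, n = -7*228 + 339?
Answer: 19768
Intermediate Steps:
n = -1257 (n = -1596 + 339 = -1257)
k = 21025 (k = (154 + (8 - 1*17))**2 = (154 + (8 - 17))**2 = (154 - 9)**2 = 145**2 = 21025)
n + k = -1257 + 21025 = 19768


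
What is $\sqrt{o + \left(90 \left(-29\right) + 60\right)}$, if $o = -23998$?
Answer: $2 i \sqrt{6637} \approx 162.94 i$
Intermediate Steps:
$\sqrt{o + \left(90 \left(-29\right) + 60\right)} = \sqrt{-23998 + \left(90 \left(-29\right) + 60\right)} = \sqrt{-23998 + \left(-2610 + 60\right)} = \sqrt{-23998 - 2550} = \sqrt{-26548} = 2 i \sqrt{6637}$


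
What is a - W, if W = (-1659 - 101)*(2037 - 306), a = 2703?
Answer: 3049263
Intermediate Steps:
W = -3046560 (W = -1760*1731 = -3046560)
a - W = 2703 - 1*(-3046560) = 2703 + 3046560 = 3049263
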